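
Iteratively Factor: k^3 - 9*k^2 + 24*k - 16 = (k - 1)*(k^2 - 8*k + 16) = (k - 4)*(k - 1)*(k - 4)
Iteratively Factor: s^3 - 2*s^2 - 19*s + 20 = (s + 4)*(s^2 - 6*s + 5) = (s - 5)*(s + 4)*(s - 1)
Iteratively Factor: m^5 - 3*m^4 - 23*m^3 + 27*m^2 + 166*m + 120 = (m + 1)*(m^4 - 4*m^3 - 19*m^2 + 46*m + 120) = (m - 5)*(m + 1)*(m^3 + m^2 - 14*m - 24) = (m - 5)*(m + 1)*(m + 3)*(m^2 - 2*m - 8) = (m - 5)*(m - 4)*(m + 1)*(m + 3)*(m + 2)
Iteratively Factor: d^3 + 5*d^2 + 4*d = (d)*(d^2 + 5*d + 4) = d*(d + 4)*(d + 1)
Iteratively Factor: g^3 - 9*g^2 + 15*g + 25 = (g - 5)*(g^2 - 4*g - 5) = (g - 5)^2*(g + 1)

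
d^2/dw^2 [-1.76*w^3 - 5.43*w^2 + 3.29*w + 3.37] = -10.56*w - 10.86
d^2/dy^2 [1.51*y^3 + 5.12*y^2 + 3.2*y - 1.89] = 9.06*y + 10.24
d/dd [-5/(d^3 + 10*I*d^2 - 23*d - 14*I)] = 5*(3*d^2 + 20*I*d - 23)/(d^3 + 10*I*d^2 - 23*d - 14*I)^2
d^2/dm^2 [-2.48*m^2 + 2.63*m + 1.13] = -4.96000000000000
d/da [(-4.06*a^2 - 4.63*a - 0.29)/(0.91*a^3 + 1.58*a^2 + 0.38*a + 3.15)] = (3.6946*a^4 + 8.4266*a^3 + 6.5643*a^2 - 24.6616*a - 14.4743)/(0.8281*a^6 + 2.8756*a^5 + 3.188*a^4 + 6.9338*a^3 + 10.0984*a^2 + 2.394*a + 9.9225)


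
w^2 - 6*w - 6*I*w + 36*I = (w - 6)*(w - 6*I)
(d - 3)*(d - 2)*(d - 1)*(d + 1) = d^4 - 5*d^3 + 5*d^2 + 5*d - 6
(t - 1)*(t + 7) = t^2 + 6*t - 7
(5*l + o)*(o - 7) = 5*l*o - 35*l + o^2 - 7*o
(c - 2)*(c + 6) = c^2 + 4*c - 12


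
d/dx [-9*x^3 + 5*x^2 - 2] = x*(10 - 27*x)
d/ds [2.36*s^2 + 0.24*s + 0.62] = 4.72*s + 0.24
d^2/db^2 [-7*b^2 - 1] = -14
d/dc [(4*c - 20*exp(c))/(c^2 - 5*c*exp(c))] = -4/c^2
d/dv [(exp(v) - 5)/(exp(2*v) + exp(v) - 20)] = (-(exp(v) - 5)*(2*exp(v) + 1) + exp(2*v) + exp(v) - 20)*exp(v)/(exp(2*v) + exp(v) - 20)^2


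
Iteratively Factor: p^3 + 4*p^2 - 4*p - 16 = (p - 2)*(p^2 + 6*p + 8) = (p - 2)*(p + 4)*(p + 2)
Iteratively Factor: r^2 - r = (r - 1)*(r)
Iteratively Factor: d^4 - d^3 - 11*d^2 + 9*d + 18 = (d + 3)*(d^3 - 4*d^2 + d + 6) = (d - 3)*(d + 3)*(d^2 - d - 2) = (d - 3)*(d + 1)*(d + 3)*(d - 2)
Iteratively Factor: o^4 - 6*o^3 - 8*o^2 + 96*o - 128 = (o - 4)*(o^3 - 2*o^2 - 16*o + 32) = (o - 4)*(o + 4)*(o^2 - 6*o + 8) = (o - 4)*(o - 2)*(o + 4)*(o - 4)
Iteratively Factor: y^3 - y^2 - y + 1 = (y - 1)*(y^2 - 1) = (y - 1)^2*(y + 1)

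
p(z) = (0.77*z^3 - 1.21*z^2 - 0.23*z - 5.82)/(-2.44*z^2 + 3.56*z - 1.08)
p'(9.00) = -0.33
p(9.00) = -2.73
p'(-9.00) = -0.31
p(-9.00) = 2.87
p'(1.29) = -59.89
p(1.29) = 11.82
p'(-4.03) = -0.28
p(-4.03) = 1.36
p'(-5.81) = -0.30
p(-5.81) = 1.89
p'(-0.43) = 3.22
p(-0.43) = 1.96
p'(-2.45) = -0.18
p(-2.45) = 0.98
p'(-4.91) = -0.30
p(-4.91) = 1.62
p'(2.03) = -3.13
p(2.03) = 1.24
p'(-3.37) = -0.26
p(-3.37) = 1.18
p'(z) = (4.88*z - 3.56)*(0.77*z^3 - 1.21*z^2 - 0.23*z - 5.82)/(-2.44*z^2 + 3.56*z - 1.08)^2 + (2.31*z^2 - 2.42*z - 0.23)/(-2.44*z^2 + 3.56*z - 1.08)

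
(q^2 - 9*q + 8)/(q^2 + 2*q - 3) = (q - 8)/(q + 3)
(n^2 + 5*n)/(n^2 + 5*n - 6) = n*(n + 5)/(n^2 + 5*n - 6)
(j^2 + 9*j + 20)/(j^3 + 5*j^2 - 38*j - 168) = (j + 5)/(j^2 + j - 42)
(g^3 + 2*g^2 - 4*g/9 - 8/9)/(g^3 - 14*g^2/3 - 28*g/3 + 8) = (g + 2/3)/(g - 6)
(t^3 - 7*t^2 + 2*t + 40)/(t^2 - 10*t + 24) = (t^2 - 3*t - 10)/(t - 6)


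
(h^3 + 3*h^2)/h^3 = (h + 3)/h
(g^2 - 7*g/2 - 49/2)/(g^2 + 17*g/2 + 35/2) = (g - 7)/(g + 5)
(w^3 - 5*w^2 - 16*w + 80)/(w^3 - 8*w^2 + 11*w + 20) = (w + 4)/(w + 1)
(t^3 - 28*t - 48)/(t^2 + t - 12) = (t^2 - 4*t - 12)/(t - 3)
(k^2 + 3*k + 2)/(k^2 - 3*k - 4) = (k + 2)/(k - 4)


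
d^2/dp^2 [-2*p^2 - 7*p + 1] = -4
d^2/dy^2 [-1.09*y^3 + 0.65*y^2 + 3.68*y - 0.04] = 1.3 - 6.54*y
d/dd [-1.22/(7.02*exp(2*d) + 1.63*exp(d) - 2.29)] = (17.1288*exp(d) + 1.9886)*exp(d)/(7.02*exp(2*d) + 1.63*exp(d) - 2.29)^2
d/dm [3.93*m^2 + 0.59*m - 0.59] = 7.86*m + 0.59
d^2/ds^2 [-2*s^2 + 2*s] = -4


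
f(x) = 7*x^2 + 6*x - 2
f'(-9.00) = -120.00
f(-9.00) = 511.00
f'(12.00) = 174.00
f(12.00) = 1078.00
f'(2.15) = 36.10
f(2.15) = 43.26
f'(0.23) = 9.22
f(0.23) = -0.25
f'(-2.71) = -31.94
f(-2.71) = 33.15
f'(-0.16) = 3.76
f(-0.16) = -2.78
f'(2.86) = 46.04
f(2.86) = 72.42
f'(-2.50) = -29.00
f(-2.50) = 26.75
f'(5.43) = 82.02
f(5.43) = 236.97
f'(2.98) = 47.72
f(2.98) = 78.04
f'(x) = 14*x + 6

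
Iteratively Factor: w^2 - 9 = (w - 3)*(w + 3)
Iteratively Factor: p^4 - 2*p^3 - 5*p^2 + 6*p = (p + 2)*(p^3 - 4*p^2 + 3*p) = (p - 1)*(p + 2)*(p^2 - 3*p) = (p - 3)*(p - 1)*(p + 2)*(p)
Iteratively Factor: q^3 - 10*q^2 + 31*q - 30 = (q - 2)*(q^2 - 8*q + 15) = (q - 3)*(q - 2)*(q - 5)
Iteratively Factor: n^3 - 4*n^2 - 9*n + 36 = (n + 3)*(n^2 - 7*n + 12) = (n - 4)*(n + 3)*(n - 3)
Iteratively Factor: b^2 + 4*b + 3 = (b + 3)*(b + 1)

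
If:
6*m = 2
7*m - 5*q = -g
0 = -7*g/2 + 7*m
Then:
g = 2/3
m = 1/3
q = 3/5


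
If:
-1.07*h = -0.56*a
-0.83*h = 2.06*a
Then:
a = 0.00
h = 0.00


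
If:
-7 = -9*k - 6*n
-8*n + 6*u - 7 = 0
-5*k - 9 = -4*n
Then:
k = -13/33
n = 58/33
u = 695/198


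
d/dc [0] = 0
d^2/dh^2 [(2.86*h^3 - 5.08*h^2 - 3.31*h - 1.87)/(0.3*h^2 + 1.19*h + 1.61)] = (4.44089209850063e-16*h^5 + 8.368652*h^3 + 46.588884*h^2 + 50.067276*h - 17.142272)/(0.027*h^6 + 0.3213*h^5 + 1.70919*h^4 + 5.133779*h^3 + 9.172653*h^2 + 9.253797*h + 4.173281)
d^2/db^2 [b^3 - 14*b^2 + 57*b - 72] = 6*b - 28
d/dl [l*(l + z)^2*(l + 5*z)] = 4*l^3 + 21*l^2*z + 22*l*z^2 + 5*z^3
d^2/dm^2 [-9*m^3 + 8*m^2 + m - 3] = 16 - 54*m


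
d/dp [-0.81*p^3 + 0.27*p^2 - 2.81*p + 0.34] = -2.43*p^2 + 0.54*p - 2.81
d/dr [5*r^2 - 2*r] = 10*r - 2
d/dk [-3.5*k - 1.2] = -3.50000000000000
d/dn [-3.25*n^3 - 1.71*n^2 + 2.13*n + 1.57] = -9.75*n^2 - 3.42*n + 2.13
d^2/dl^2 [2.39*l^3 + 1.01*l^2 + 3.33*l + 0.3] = 14.34*l + 2.02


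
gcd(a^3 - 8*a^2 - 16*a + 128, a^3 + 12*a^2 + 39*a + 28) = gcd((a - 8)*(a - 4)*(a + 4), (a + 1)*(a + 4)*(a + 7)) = a + 4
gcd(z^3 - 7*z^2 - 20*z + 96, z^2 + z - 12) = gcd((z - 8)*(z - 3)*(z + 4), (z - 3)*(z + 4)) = z^2 + z - 12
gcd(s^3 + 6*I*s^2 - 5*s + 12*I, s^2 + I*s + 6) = s + 3*I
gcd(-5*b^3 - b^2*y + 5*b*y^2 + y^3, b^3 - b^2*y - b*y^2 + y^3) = -b^2 + y^2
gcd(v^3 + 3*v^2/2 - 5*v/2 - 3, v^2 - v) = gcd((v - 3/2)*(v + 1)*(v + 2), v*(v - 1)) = 1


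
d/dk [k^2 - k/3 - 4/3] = 2*k - 1/3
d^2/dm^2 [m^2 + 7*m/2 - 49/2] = 2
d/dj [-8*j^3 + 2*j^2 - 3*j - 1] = -24*j^2 + 4*j - 3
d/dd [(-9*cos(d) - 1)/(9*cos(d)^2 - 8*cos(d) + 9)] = (-81*cos(d)^2 - 18*cos(d) + 89)*sin(d)/(9*sin(d)^2 + 8*cos(d) - 18)^2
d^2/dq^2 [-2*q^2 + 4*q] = -4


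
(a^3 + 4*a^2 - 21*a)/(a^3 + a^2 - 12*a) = (a + 7)/(a + 4)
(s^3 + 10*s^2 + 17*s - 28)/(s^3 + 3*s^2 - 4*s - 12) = (s^3 + 10*s^2 + 17*s - 28)/(s^3 + 3*s^2 - 4*s - 12)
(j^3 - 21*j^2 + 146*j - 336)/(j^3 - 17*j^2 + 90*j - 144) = (j - 7)/(j - 3)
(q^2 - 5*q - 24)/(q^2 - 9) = (q - 8)/(q - 3)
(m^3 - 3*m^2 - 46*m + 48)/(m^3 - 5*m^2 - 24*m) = (m^2 + 5*m - 6)/(m*(m + 3))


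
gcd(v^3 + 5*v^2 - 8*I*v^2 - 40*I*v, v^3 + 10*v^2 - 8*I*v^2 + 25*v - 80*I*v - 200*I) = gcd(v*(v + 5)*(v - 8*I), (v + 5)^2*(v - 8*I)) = v^2 + v*(5 - 8*I) - 40*I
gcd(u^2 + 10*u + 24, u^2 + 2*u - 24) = u + 6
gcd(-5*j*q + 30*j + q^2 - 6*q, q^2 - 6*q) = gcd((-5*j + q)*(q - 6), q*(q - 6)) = q - 6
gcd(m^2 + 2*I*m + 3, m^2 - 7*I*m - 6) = m - I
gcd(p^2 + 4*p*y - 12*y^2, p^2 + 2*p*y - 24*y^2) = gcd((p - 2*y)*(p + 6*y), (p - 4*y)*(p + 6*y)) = p + 6*y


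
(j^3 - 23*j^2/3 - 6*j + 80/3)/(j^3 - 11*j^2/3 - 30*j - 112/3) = (3*j - 5)/(3*j + 7)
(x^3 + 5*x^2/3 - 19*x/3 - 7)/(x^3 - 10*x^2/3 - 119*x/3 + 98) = (x^2 + 4*x + 3)/(x^2 - x - 42)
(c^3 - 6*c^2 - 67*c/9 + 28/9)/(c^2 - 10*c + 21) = (c^2 + c - 4/9)/(c - 3)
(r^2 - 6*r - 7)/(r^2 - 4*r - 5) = (r - 7)/(r - 5)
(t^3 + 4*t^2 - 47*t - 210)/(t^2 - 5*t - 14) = (t^2 + 11*t + 30)/(t + 2)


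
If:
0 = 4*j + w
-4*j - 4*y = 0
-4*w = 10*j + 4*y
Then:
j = 0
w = 0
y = 0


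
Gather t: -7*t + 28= 28 - 7*t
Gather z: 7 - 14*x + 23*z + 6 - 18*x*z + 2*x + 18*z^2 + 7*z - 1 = -12*x + 18*z^2 + z*(30 - 18*x) + 12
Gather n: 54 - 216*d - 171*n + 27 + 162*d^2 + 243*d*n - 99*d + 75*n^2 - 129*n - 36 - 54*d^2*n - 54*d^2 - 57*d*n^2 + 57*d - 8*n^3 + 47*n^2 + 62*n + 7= 108*d^2 - 258*d - 8*n^3 + n^2*(122 - 57*d) + n*(-54*d^2 + 243*d - 238) + 52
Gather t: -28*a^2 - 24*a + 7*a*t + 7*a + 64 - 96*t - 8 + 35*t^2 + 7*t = -28*a^2 - 17*a + 35*t^2 + t*(7*a - 89) + 56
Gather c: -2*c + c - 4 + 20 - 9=7 - c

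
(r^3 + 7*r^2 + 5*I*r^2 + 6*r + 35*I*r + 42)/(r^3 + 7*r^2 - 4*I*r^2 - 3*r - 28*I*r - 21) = (r + 6*I)/(r - 3*I)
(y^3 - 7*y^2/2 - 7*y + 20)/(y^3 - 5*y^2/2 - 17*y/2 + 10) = (y - 2)/(y - 1)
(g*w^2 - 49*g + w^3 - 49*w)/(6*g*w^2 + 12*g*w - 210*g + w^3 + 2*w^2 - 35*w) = (g*w - 7*g + w^2 - 7*w)/(6*g*w - 30*g + w^2 - 5*w)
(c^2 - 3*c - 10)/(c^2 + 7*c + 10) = (c - 5)/(c + 5)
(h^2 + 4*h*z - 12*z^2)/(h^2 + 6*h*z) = (h - 2*z)/h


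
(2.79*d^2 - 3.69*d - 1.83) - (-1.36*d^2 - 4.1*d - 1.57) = 4.15*d^2 + 0.41*d - 0.26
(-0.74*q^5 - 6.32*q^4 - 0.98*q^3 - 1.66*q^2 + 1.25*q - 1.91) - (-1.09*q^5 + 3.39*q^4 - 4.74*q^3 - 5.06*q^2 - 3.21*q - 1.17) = 0.35*q^5 - 9.71*q^4 + 3.76*q^3 + 3.4*q^2 + 4.46*q - 0.74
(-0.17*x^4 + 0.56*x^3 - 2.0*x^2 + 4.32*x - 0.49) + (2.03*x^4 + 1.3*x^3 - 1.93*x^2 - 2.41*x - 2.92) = 1.86*x^4 + 1.86*x^3 - 3.93*x^2 + 1.91*x - 3.41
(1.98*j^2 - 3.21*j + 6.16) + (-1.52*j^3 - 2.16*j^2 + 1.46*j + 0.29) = -1.52*j^3 - 0.18*j^2 - 1.75*j + 6.45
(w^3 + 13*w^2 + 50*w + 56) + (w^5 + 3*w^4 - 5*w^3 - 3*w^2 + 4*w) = w^5 + 3*w^4 - 4*w^3 + 10*w^2 + 54*w + 56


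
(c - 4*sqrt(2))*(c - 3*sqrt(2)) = c^2 - 7*sqrt(2)*c + 24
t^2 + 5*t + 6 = (t + 2)*(t + 3)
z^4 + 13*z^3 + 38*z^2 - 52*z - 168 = (z - 2)*(z + 2)*(z + 6)*(z + 7)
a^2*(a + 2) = a^3 + 2*a^2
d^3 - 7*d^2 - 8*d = d*(d - 8)*(d + 1)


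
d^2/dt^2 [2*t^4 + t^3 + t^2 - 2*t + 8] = 24*t^2 + 6*t + 2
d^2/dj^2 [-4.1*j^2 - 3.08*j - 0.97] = -8.20000000000000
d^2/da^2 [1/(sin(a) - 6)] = (-6*sin(a) + cos(a)^2 + 1)/(sin(a) - 6)^3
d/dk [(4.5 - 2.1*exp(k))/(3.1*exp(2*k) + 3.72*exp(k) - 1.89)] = (6.51*exp(2*k) - 27.9*exp(k) - 12.771)*exp(k)/(9.61*exp(4*k) + 23.064*exp(3*k) + 2.1204*exp(2*k) - 14.0616*exp(k) + 3.5721)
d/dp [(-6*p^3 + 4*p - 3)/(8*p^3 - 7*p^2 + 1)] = 2*(21*p^4 - 32*p^3 + 41*p^2 - 21*p + 2)/(64*p^6 - 112*p^5 + 49*p^4 + 16*p^3 - 14*p^2 + 1)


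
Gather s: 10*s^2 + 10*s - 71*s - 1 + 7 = 10*s^2 - 61*s + 6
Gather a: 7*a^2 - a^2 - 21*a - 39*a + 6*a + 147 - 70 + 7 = 6*a^2 - 54*a + 84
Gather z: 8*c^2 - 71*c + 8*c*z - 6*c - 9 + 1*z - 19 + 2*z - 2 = 8*c^2 - 77*c + z*(8*c + 3) - 30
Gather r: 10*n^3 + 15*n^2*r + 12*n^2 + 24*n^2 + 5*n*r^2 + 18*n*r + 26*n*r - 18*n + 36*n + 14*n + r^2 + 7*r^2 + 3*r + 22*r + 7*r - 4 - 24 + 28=10*n^3 + 36*n^2 + 32*n + r^2*(5*n + 8) + r*(15*n^2 + 44*n + 32)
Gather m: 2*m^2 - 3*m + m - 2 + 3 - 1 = 2*m^2 - 2*m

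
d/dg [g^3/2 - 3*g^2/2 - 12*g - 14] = 3*g^2/2 - 3*g - 12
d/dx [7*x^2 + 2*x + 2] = 14*x + 2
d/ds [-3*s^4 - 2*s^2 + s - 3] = -12*s^3 - 4*s + 1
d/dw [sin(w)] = cos(w)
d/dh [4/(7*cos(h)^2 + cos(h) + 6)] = 4*(14*cos(h) + 1)*sin(h)/(7*cos(h)^2 + cos(h) + 6)^2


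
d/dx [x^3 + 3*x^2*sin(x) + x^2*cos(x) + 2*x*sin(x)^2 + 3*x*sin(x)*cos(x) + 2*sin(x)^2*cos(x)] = -x^2*sin(x) + 3*x^2*cos(x) + 3*x^2 + 6*x*sin(x) + 2*x*sin(2*x) + 2*x*cos(x) + 3*x*cos(2*x) - sin(x)/2 + 3*sin(2*x)/2 + 3*sin(3*x)/2 - cos(2*x) + 1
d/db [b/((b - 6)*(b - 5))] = (30 - b^2)/(b^4 - 22*b^3 + 181*b^2 - 660*b + 900)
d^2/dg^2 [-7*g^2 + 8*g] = -14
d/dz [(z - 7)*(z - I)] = 2*z - 7 - I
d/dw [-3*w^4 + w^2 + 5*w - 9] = -12*w^3 + 2*w + 5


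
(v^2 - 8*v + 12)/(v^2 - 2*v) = (v - 6)/v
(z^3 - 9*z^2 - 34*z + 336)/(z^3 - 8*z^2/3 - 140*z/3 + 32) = 3*(z - 7)/(3*z - 2)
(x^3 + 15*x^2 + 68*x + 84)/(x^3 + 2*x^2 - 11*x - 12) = (x^3 + 15*x^2 + 68*x + 84)/(x^3 + 2*x^2 - 11*x - 12)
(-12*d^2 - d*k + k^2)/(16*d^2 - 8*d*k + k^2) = (-3*d - k)/(4*d - k)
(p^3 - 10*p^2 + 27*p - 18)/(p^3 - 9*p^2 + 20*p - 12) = (p - 3)/(p - 2)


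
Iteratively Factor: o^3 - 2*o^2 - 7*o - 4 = (o + 1)*(o^2 - 3*o - 4) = (o + 1)^2*(o - 4)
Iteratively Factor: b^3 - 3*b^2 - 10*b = (b + 2)*(b^2 - 5*b) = b*(b + 2)*(b - 5)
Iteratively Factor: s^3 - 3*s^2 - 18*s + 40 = (s - 5)*(s^2 + 2*s - 8) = (s - 5)*(s - 2)*(s + 4)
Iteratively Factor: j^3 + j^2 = (j)*(j^2 + j) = j*(j + 1)*(j)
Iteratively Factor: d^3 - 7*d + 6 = (d - 2)*(d^2 + 2*d - 3) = (d - 2)*(d - 1)*(d + 3)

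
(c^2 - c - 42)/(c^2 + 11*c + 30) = (c - 7)/(c + 5)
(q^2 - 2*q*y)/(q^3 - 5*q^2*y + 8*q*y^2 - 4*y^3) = q/(q^2 - 3*q*y + 2*y^2)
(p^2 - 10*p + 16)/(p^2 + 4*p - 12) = (p - 8)/(p + 6)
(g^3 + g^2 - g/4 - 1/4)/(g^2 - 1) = (g^2 - 1/4)/(g - 1)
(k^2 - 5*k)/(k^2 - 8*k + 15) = k/(k - 3)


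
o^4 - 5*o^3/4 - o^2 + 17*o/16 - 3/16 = (o - 3/2)*(o - 1/2)*(o - 1/4)*(o + 1)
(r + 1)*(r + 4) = r^2 + 5*r + 4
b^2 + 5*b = b*(b + 5)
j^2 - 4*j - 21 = (j - 7)*(j + 3)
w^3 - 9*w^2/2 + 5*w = w*(w - 5/2)*(w - 2)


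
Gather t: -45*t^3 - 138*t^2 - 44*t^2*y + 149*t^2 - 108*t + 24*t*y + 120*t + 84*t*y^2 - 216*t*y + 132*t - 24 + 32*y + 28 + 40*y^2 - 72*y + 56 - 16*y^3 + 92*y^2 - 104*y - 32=-45*t^3 + t^2*(11 - 44*y) + t*(84*y^2 - 192*y + 144) - 16*y^3 + 132*y^2 - 144*y + 28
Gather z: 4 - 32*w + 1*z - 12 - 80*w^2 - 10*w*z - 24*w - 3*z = -80*w^2 - 56*w + z*(-10*w - 2) - 8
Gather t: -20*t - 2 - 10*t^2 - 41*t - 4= -10*t^2 - 61*t - 6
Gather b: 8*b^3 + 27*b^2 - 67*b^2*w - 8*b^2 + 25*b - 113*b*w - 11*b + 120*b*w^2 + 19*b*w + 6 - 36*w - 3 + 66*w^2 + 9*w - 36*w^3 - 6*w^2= 8*b^3 + b^2*(19 - 67*w) + b*(120*w^2 - 94*w + 14) - 36*w^3 + 60*w^2 - 27*w + 3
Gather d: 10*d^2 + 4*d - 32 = 10*d^2 + 4*d - 32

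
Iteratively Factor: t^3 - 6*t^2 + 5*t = (t)*(t^2 - 6*t + 5) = t*(t - 5)*(t - 1)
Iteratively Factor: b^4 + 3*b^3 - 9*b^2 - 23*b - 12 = (b + 1)*(b^3 + 2*b^2 - 11*b - 12) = (b + 1)^2*(b^2 + b - 12) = (b + 1)^2*(b + 4)*(b - 3)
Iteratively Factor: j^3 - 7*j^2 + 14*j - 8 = (j - 1)*(j^2 - 6*j + 8) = (j - 4)*(j - 1)*(j - 2)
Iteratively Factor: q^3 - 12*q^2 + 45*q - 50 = (q - 5)*(q^2 - 7*q + 10) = (q - 5)^2*(q - 2)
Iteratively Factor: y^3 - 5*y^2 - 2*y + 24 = (y + 2)*(y^2 - 7*y + 12) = (y - 3)*(y + 2)*(y - 4)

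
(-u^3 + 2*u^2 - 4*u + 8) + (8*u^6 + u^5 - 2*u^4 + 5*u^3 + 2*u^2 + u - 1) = 8*u^6 + u^5 - 2*u^4 + 4*u^3 + 4*u^2 - 3*u + 7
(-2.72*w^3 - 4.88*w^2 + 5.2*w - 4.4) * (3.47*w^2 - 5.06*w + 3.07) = -9.4384*w^5 - 3.1704*w^4 + 34.3864*w^3 - 56.5616*w^2 + 38.228*w - 13.508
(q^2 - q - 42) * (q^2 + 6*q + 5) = q^4 + 5*q^3 - 43*q^2 - 257*q - 210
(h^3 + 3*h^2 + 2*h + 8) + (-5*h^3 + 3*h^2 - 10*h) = -4*h^3 + 6*h^2 - 8*h + 8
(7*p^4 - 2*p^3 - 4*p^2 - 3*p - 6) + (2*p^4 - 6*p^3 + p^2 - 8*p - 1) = 9*p^4 - 8*p^3 - 3*p^2 - 11*p - 7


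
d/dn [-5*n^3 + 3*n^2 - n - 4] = -15*n^2 + 6*n - 1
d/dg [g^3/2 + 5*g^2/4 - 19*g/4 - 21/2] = 3*g^2/2 + 5*g/2 - 19/4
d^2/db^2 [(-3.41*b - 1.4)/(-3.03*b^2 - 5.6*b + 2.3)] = ((3.41*b + 1.4)*(6.06*b + 5.6)*(12.12*b + 11.2) - (61.9938*b + 46.676)*(3.03*b^2 + 5.6*b - 2.3))/(3.03*b^2 + 5.6*b - 2.3)^3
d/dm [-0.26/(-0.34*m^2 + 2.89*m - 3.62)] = (0.7514 - 0.1768*m)/(0.34*m^2 - 2.89*m + 3.62)^2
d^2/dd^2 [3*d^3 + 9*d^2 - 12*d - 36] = 18*d + 18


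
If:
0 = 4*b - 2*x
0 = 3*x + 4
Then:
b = -2/3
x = -4/3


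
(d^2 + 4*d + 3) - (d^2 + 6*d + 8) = -2*d - 5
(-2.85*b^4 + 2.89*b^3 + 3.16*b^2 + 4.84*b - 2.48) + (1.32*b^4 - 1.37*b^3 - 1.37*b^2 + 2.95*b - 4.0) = -1.53*b^4 + 1.52*b^3 + 1.79*b^2 + 7.79*b - 6.48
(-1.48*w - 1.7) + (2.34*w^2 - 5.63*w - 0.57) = 2.34*w^2 - 7.11*w - 2.27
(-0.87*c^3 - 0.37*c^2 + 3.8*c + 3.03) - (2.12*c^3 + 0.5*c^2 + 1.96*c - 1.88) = -2.99*c^3 - 0.87*c^2 + 1.84*c + 4.91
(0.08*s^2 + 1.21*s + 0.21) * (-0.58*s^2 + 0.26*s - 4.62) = -0.0464*s^4 - 0.681*s^3 - 0.1768*s^2 - 5.5356*s - 0.9702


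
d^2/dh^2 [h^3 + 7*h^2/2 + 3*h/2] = 6*h + 7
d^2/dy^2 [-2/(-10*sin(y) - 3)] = 20*(-10*sin(y)^2 + 3*sin(y) + 20)/(10*sin(y) + 3)^3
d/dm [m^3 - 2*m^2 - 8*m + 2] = 3*m^2 - 4*m - 8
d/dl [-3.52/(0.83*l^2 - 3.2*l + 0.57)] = (5.8432*l - 11.264)/(0.83*l^2 - 3.2*l + 0.57)^2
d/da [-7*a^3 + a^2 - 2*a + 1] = -21*a^2 + 2*a - 2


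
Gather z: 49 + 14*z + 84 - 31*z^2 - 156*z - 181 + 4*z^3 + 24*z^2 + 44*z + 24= 4*z^3 - 7*z^2 - 98*z - 24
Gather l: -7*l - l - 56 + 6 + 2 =-8*l - 48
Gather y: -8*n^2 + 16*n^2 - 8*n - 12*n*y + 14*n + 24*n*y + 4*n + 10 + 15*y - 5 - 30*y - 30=8*n^2 + 10*n + y*(12*n - 15) - 25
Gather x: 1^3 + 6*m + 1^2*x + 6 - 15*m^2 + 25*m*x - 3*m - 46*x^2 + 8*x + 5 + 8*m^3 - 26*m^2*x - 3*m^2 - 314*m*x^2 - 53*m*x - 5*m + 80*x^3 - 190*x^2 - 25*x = 8*m^3 - 18*m^2 - 2*m + 80*x^3 + x^2*(-314*m - 236) + x*(-26*m^2 - 28*m - 16) + 12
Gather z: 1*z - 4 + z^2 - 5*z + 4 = z^2 - 4*z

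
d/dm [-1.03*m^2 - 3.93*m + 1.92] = -2.06*m - 3.93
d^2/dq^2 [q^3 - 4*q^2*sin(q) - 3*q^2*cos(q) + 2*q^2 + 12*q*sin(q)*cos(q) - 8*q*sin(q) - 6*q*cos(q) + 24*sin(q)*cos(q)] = 4*q^2*sin(q) + 3*q^2*cos(q) + 20*q*sin(q) - 24*q*sin(2*q) - 10*q*cos(q) + 6*q + 4*sin(q) - 48*sin(2*q) - 22*cos(q) + 24*cos(2*q) + 4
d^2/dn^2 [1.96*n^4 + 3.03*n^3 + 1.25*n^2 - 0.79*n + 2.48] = 23.52*n^2 + 18.18*n + 2.5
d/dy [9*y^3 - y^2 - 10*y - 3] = 27*y^2 - 2*y - 10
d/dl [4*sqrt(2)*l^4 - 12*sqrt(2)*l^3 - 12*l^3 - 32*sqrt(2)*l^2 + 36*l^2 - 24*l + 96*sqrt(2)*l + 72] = 16*sqrt(2)*l^3 - 36*sqrt(2)*l^2 - 36*l^2 - 64*sqrt(2)*l + 72*l - 24 + 96*sqrt(2)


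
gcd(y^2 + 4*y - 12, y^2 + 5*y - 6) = y + 6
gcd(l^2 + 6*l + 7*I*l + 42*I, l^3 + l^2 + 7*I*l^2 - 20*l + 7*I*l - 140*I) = l + 7*I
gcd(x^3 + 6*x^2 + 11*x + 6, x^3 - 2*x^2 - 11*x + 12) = x + 3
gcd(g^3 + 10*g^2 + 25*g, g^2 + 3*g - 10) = g + 5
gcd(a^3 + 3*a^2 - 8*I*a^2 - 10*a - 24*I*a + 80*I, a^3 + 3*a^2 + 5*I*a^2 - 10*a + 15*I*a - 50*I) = a^2 + 3*a - 10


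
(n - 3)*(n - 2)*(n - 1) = n^3 - 6*n^2 + 11*n - 6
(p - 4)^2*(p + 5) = p^3 - 3*p^2 - 24*p + 80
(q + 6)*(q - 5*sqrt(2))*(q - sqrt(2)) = q^3 - 6*sqrt(2)*q^2 + 6*q^2 - 36*sqrt(2)*q + 10*q + 60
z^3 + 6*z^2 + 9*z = z*(z + 3)^2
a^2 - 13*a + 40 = (a - 8)*(a - 5)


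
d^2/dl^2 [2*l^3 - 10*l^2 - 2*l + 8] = 12*l - 20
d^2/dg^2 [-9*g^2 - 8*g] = -18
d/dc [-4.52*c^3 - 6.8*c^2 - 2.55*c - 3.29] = -13.56*c^2 - 13.6*c - 2.55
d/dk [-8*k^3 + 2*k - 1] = 2 - 24*k^2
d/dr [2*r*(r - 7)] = 4*r - 14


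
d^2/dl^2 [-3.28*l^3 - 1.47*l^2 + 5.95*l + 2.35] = -19.68*l - 2.94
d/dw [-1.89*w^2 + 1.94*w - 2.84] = 1.94 - 3.78*w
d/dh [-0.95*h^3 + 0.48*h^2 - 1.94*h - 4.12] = -2.85*h^2 + 0.96*h - 1.94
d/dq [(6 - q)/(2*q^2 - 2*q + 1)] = (2*q^2 - 24*q + 11)/(4*q^4 - 8*q^3 + 8*q^2 - 4*q + 1)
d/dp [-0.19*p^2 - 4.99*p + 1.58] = -0.38*p - 4.99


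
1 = 1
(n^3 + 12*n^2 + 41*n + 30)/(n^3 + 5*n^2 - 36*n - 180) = (n + 1)/(n - 6)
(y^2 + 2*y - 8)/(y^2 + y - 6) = (y + 4)/(y + 3)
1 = 1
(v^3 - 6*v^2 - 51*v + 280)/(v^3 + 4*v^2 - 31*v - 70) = (v - 8)/(v + 2)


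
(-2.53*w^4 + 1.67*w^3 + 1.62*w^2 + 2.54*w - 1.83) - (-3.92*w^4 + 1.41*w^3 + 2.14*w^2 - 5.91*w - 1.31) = 1.39*w^4 + 0.26*w^3 - 0.52*w^2 + 8.45*w - 0.52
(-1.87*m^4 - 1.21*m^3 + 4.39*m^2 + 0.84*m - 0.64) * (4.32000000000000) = -8.0784*m^4 - 5.2272*m^3 + 18.9648*m^2 + 3.6288*m - 2.7648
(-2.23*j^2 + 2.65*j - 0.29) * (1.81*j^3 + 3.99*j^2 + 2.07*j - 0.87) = -4.0363*j^5 - 4.1012*j^4 + 5.4325*j^3 + 6.2685*j^2 - 2.9058*j + 0.2523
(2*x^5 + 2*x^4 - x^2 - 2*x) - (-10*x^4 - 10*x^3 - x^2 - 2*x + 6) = 2*x^5 + 12*x^4 + 10*x^3 - 6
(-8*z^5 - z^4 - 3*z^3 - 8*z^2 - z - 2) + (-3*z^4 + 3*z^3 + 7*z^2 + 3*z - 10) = -8*z^5 - 4*z^4 - z^2 + 2*z - 12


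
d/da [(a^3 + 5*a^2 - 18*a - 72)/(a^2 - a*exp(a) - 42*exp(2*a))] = ((-3*a^2 - 10*a + 18)*(-a^2 + a*exp(a) + 42*exp(2*a)) + (a^3 + 5*a^2 - 18*a - 72)*(a*exp(a) - 2*a + 84*exp(2*a) + exp(a)))/(-a^2 + a*exp(a) + 42*exp(2*a))^2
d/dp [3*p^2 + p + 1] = 6*p + 1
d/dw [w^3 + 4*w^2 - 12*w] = 3*w^2 + 8*w - 12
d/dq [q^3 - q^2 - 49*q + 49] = 3*q^2 - 2*q - 49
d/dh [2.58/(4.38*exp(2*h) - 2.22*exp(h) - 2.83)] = (5.7276 - 22.6008*exp(h))*exp(h)/(-4.38*exp(2*h) + 2.22*exp(h) + 2.83)^2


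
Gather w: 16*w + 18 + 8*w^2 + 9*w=8*w^2 + 25*w + 18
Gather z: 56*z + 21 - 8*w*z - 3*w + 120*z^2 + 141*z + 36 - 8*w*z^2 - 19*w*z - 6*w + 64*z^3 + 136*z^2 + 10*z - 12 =-9*w + 64*z^3 + z^2*(256 - 8*w) + z*(207 - 27*w) + 45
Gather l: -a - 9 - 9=-a - 18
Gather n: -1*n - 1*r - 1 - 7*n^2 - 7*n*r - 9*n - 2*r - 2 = -7*n^2 + n*(-7*r - 10) - 3*r - 3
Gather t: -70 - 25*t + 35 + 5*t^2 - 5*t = 5*t^2 - 30*t - 35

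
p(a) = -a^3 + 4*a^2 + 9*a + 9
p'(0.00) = 9.00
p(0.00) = 9.00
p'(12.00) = -327.00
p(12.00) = -1035.00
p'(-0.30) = 6.33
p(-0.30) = 6.69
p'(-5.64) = -131.55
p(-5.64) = 264.88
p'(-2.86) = -38.42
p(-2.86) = 39.37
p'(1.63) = 14.07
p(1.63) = 29.97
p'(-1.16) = -4.32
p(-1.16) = 5.50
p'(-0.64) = 2.65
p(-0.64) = 5.14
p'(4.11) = -8.80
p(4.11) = 44.13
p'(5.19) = -30.29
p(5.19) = 23.66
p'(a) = -3*a^2 + 8*a + 9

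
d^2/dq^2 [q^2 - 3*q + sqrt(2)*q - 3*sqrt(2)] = 2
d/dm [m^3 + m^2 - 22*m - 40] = 3*m^2 + 2*m - 22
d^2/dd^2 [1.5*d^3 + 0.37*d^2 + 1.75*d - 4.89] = 9.0*d + 0.74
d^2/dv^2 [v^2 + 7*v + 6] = 2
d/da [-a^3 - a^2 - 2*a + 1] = -3*a^2 - 2*a - 2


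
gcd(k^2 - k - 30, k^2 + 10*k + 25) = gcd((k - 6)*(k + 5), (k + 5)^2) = k + 5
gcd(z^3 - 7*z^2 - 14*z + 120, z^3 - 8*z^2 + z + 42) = 1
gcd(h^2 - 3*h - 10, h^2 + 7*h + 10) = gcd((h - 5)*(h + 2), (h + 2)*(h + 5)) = h + 2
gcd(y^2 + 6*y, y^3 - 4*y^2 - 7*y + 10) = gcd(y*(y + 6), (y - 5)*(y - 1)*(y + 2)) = 1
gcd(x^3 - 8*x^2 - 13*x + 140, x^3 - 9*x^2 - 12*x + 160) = x^2 - x - 20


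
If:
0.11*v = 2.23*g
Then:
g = 0.0493273542600897*v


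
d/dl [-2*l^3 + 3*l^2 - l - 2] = -6*l^2 + 6*l - 1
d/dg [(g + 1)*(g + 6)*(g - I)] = 3*g^2 + 2*g*(7 - I) + 6 - 7*I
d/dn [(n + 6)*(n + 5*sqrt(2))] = 2*n + 6 + 5*sqrt(2)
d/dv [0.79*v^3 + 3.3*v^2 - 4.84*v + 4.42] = 2.37*v^2 + 6.6*v - 4.84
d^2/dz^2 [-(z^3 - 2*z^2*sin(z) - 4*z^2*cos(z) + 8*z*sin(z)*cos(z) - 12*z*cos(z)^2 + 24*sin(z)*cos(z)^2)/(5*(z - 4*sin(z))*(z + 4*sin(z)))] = 2*(-z^6*sin(z) - 2*z^6*cos(z) + 56*z^5*sin(z)^2 + 16*z^5*sin(z)*cos(z) - 28*z^5 - 204*z^4*sin(z)^3 - 192*z^4*sin(z)^2*cos(z) - 16*z^4*sin(z)^2 + 56*z^4*sin(z)*cos(z) + 180*z^4*sin(z) + 64*z^4*cos(z) + 8*z^4 + 896*z^3*sin(z)^4 + 256*z^3*sin(z)^3*cos(z) + 384*z^3*sin(z)^3 - 336*z^3*sin(z)^2*cos(z) - 1756*z^3*sin(z)^2 - 392*z^3*sin(z)*cos(z) - 256*z^3*sin(z) + 48*z^3*cos(z) + 204*z^3 + 128*z^2*sin(z)^5 - 512*z^2*sin(z)^4*cos(z) - 768*z^2*sin(z)^4 + 2688*z^2*sin(z)^3*cos(z) + 2216*z^2*sin(z)^3 + 3264*z^2*sin(z)^2*cos(z) + 768*z^2*sin(z)^2 - 1152*z^2*sin(z)*cos(z) - 1224*z^2*sin(z) + 2048*z*sin(z)^5 - 1792*z*sin(z)^4*cos(z) - 7488*z*sin(z)^4 - 2432*z*sin(z)^3*cos(z) - 4096*z*sin(z)^3 + 2304*z*sin(z)^2*cos(z) + 9792*z*sin(z)^2 - 3072*sin(z)^7 + 3968*sin(z)^5 + 1024*sin(z)^4*cos(z) + 2048*sin(z)^4 - 6144*sin(z)^3*cos(z) - 6528*sin(z)^3)/(5*(z - 4*sin(z))^3*(z + 4*sin(z))^3)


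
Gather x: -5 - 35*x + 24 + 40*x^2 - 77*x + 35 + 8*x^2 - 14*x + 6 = 48*x^2 - 126*x + 60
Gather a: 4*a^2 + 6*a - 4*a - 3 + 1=4*a^2 + 2*a - 2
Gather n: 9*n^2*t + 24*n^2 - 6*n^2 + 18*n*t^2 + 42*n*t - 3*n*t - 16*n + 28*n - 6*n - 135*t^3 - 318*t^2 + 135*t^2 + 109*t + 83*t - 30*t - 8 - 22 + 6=n^2*(9*t + 18) + n*(18*t^2 + 39*t + 6) - 135*t^3 - 183*t^2 + 162*t - 24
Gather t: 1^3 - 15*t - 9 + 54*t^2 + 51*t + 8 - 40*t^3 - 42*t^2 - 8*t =-40*t^3 + 12*t^2 + 28*t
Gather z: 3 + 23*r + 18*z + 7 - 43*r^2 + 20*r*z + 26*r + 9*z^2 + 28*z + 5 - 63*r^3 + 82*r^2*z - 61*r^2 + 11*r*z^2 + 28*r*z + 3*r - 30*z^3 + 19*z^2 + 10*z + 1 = -63*r^3 - 104*r^2 + 52*r - 30*z^3 + z^2*(11*r + 28) + z*(82*r^2 + 48*r + 56) + 16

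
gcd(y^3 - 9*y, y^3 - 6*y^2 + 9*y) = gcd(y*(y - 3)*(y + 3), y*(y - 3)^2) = y^2 - 3*y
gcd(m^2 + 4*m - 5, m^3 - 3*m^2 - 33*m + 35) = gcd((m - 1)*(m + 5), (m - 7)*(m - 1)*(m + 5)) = m^2 + 4*m - 5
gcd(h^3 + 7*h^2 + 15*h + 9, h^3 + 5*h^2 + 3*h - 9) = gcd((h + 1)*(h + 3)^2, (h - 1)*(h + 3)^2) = h^2 + 6*h + 9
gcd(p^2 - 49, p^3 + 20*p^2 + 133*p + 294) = p + 7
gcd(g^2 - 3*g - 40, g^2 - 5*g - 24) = g - 8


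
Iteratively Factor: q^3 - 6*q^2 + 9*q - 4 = (q - 4)*(q^2 - 2*q + 1) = (q - 4)*(q - 1)*(q - 1)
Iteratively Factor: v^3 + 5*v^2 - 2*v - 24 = (v + 4)*(v^2 + v - 6) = (v + 3)*(v + 4)*(v - 2)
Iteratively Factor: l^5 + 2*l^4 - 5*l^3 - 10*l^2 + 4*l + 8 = (l - 2)*(l^4 + 4*l^3 + 3*l^2 - 4*l - 4) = (l - 2)*(l + 2)*(l^3 + 2*l^2 - l - 2) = (l - 2)*(l + 2)^2*(l^2 - 1) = (l - 2)*(l - 1)*(l + 2)^2*(l + 1)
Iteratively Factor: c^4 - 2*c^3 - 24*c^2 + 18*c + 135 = (c - 3)*(c^3 + c^2 - 21*c - 45) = (c - 5)*(c - 3)*(c^2 + 6*c + 9) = (c - 5)*(c - 3)*(c + 3)*(c + 3)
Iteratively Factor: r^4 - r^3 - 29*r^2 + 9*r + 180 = (r - 5)*(r^3 + 4*r^2 - 9*r - 36) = (r - 5)*(r - 3)*(r^2 + 7*r + 12) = (r - 5)*(r - 3)*(r + 4)*(r + 3)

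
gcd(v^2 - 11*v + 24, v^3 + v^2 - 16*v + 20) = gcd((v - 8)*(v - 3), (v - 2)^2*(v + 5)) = 1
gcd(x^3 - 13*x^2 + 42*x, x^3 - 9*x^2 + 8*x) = x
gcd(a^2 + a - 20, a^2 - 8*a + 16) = a - 4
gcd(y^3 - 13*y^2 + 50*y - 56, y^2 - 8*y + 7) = y - 7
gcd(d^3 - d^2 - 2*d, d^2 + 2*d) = d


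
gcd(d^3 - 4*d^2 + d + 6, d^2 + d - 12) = d - 3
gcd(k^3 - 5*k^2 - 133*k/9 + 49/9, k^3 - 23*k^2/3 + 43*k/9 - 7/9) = k^2 - 22*k/3 + 7/3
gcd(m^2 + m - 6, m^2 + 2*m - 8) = m - 2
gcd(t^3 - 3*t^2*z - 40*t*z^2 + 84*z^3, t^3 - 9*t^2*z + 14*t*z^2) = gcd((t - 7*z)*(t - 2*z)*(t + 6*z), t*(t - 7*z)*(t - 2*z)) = t^2 - 9*t*z + 14*z^2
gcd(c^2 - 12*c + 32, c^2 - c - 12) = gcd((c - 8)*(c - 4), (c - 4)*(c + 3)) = c - 4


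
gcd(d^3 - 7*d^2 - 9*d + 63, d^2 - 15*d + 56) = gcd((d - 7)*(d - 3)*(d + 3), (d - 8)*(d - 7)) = d - 7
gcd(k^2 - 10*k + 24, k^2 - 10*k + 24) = k^2 - 10*k + 24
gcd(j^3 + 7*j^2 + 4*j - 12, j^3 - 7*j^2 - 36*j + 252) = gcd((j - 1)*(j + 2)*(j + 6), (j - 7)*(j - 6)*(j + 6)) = j + 6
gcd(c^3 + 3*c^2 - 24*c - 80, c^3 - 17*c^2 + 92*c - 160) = c - 5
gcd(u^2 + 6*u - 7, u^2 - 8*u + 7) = u - 1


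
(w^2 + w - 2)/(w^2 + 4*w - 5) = (w + 2)/(w + 5)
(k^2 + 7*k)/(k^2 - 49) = k/(k - 7)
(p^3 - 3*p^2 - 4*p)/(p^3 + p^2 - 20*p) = (p + 1)/(p + 5)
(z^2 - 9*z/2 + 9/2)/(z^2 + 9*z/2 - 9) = (z - 3)/(z + 6)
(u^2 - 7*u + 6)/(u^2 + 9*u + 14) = (u^2 - 7*u + 6)/(u^2 + 9*u + 14)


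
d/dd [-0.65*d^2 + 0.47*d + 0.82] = 0.47 - 1.3*d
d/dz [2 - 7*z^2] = -14*z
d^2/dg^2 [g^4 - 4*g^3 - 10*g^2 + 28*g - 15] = 12*g^2 - 24*g - 20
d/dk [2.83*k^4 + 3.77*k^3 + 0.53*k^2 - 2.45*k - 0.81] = 11.32*k^3 + 11.31*k^2 + 1.06*k - 2.45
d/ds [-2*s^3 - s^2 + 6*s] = -6*s^2 - 2*s + 6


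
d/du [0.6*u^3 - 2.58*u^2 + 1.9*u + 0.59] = 1.8*u^2 - 5.16*u + 1.9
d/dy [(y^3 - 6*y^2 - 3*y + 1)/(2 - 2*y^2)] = (-y^4 - 10*y - 3)/(2*(y^4 - 2*y^2 + 1))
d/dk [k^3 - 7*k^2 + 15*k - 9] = 3*k^2 - 14*k + 15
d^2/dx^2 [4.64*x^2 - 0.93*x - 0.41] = 9.28000000000000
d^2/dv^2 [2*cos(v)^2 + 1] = -4*cos(2*v)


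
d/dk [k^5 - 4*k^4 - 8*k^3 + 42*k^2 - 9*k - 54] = 5*k^4 - 16*k^3 - 24*k^2 + 84*k - 9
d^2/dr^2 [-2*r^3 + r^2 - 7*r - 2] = 2 - 12*r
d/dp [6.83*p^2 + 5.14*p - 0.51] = 13.66*p + 5.14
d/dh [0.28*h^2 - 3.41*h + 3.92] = 0.56*h - 3.41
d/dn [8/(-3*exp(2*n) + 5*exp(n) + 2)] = (48*exp(n) - 40)*exp(n)/(-3*exp(2*n) + 5*exp(n) + 2)^2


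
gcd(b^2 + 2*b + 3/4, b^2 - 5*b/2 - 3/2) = b + 1/2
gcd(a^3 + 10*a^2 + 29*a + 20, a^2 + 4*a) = a + 4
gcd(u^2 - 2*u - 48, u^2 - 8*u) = u - 8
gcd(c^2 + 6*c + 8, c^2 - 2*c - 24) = c + 4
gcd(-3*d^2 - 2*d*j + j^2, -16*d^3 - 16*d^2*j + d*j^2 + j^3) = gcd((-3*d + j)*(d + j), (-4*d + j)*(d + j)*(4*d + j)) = d + j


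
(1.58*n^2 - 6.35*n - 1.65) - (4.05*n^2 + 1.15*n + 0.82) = -2.47*n^2 - 7.5*n - 2.47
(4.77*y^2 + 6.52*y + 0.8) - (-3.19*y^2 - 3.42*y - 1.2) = 7.96*y^2 + 9.94*y + 2.0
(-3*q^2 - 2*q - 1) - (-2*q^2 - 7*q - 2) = -q^2 + 5*q + 1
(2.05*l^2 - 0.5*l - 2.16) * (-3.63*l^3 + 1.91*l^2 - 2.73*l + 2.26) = -7.4415*l^5 + 5.7305*l^4 + 1.2893*l^3 + 1.8724*l^2 + 4.7668*l - 4.8816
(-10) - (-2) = -8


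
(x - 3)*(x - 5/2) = x^2 - 11*x/2 + 15/2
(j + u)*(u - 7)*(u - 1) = j*u^2 - 8*j*u + 7*j + u^3 - 8*u^2 + 7*u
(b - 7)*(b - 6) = b^2 - 13*b + 42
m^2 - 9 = (m - 3)*(m + 3)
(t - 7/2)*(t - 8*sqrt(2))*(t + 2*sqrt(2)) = t^3 - 6*sqrt(2)*t^2 - 7*t^2/2 - 32*t + 21*sqrt(2)*t + 112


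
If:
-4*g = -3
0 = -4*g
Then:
No Solution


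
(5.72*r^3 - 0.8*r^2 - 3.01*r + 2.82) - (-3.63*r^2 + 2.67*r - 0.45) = 5.72*r^3 + 2.83*r^2 - 5.68*r + 3.27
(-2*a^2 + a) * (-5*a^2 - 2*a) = 10*a^4 - a^3 - 2*a^2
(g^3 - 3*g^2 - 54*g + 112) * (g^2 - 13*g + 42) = g^5 - 16*g^4 + 27*g^3 + 688*g^2 - 3724*g + 4704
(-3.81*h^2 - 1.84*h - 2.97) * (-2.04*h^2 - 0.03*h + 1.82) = 7.7724*h^4 + 3.8679*h^3 - 0.8202*h^2 - 3.2597*h - 5.4054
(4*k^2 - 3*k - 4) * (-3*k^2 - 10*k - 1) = -12*k^4 - 31*k^3 + 38*k^2 + 43*k + 4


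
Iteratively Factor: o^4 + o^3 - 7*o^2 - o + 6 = (o - 1)*(o^3 + 2*o^2 - 5*o - 6) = (o - 1)*(o + 1)*(o^2 + o - 6) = (o - 2)*(o - 1)*(o + 1)*(o + 3)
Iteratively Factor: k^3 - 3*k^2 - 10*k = (k)*(k^2 - 3*k - 10) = k*(k - 5)*(k + 2)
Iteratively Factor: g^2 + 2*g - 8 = (g - 2)*(g + 4)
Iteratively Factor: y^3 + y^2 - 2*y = (y - 1)*(y^2 + 2*y) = (y - 1)*(y + 2)*(y)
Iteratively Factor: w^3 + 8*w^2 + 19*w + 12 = (w + 1)*(w^2 + 7*w + 12) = (w + 1)*(w + 3)*(w + 4)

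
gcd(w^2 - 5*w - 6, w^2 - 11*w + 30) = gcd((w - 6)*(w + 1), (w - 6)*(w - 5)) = w - 6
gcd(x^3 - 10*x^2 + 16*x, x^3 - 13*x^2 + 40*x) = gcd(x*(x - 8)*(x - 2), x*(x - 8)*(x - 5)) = x^2 - 8*x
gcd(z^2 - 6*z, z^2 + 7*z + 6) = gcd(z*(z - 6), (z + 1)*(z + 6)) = 1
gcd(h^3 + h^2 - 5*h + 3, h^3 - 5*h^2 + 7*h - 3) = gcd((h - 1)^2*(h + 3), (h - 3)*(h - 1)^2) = h^2 - 2*h + 1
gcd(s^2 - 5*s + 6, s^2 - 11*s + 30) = 1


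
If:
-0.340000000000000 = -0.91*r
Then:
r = 0.37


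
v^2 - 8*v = v*(v - 8)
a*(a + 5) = a^2 + 5*a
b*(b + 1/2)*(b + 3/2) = b^3 + 2*b^2 + 3*b/4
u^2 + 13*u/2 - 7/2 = (u - 1/2)*(u + 7)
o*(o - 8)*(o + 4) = o^3 - 4*o^2 - 32*o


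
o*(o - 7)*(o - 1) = o^3 - 8*o^2 + 7*o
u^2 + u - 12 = (u - 3)*(u + 4)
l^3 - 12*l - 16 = (l - 4)*(l + 2)^2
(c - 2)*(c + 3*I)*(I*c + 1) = I*c^3 - 2*c^2 - 2*I*c^2 + 4*c + 3*I*c - 6*I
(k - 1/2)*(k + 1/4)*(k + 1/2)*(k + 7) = k^4 + 29*k^3/4 + 3*k^2/2 - 29*k/16 - 7/16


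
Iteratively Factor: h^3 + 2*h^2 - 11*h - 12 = (h + 1)*(h^2 + h - 12) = (h + 1)*(h + 4)*(h - 3)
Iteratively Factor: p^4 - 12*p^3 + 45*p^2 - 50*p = (p - 2)*(p^3 - 10*p^2 + 25*p) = p*(p - 2)*(p^2 - 10*p + 25) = p*(p - 5)*(p - 2)*(p - 5)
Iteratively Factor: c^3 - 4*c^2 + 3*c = (c - 3)*(c^2 - c) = c*(c - 3)*(c - 1)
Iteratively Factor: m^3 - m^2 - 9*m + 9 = (m - 3)*(m^2 + 2*m - 3) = (m - 3)*(m - 1)*(m + 3)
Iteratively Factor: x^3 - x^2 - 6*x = (x - 3)*(x^2 + 2*x) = (x - 3)*(x + 2)*(x)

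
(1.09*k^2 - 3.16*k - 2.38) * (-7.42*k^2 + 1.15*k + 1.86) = -8.0878*k^4 + 24.7007*k^3 + 16.053*k^2 - 8.6146*k - 4.4268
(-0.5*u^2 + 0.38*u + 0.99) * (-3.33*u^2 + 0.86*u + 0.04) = 1.665*u^4 - 1.6954*u^3 - 2.9899*u^2 + 0.8666*u + 0.0396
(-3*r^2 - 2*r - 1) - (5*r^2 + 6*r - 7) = -8*r^2 - 8*r + 6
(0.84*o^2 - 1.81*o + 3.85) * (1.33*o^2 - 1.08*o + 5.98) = 1.1172*o^4 - 3.3145*o^3 + 12.0985*o^2 - 14.9818*o + 23.023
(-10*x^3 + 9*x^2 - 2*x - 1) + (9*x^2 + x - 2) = -10*x^3 + 18*x^2 - x - 3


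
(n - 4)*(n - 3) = n^2 - 7*n + 12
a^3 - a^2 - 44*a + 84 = (a - 6)*(a - 2)*(a + 7)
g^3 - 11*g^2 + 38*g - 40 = (g - 5)*(g - 4)*(g - 2)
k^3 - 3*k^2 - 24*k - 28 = (k - 7)*(k + 2)^2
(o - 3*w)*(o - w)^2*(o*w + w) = o^4*w - 5*o^3*w^2 + o^3*w + 7*o^2*w^3 - 5*o^2*w^2 - 3*o*w^4 + 7*o*w^3 - 3*w^4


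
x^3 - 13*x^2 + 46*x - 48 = (x - 8)*(x - 3)*(x - 2)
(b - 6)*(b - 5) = b^2 - 11*b + 30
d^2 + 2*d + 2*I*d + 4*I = (d + 2)*(d + 2*I)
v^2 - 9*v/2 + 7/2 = (v - 7/2)*(v - 1)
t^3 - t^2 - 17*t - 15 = (t - 5)*(t + 1)*(t + 3)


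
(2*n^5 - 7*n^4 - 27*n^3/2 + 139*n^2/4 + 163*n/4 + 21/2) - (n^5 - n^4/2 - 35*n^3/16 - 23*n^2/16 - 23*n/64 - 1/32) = n^5 - 13*n^4/2 - 181*n^3/16 + 579*n^2/16 + 2631*n/64 + 337/32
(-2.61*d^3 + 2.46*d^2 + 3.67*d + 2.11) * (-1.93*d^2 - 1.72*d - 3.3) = 5.0373*d^5 - 0.2586*d^4 - 2.7013*d^3 - 18.5027*d^2 - 15.7402*d - 6.963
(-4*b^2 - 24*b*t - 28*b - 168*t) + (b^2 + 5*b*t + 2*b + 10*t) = -3*b^2 - 19*b*t - 26*b - 158*t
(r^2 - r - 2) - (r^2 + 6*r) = -7*r - 2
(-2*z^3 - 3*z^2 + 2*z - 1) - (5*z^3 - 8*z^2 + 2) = -7*z^3 + 5*z^2 + 2*z - 3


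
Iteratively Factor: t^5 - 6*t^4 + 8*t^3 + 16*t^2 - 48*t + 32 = (t - 2)*(t^4 - 4*t^3 + 16*t - 16) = (t - 2)^2*(t^3 - 2*t^2 - 4*t + 8) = (t - 2)^3*(t^2 - 4) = (t - 2)^4*(t + 2)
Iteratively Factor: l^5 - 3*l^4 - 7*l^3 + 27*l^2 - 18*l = (l - 1)*(l^4 - 2*l^3 - 9*l^2 + 18*l) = l*(l - 1)*(l^3 - 2*l^2 - 9*l + 18) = l*(l - 2)*(l - 1)*(l^2 - 9) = l*(l - 3)*(l - 2)*(l - 1)*(l + 3)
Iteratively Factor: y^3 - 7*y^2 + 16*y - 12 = (y - 2)*(y^2 - 5*y + 6) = (y - 2)^2*(y - 3)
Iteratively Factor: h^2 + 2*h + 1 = (h + 1)*(h + 1)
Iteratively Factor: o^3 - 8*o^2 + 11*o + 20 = (o - 4)*(o^2 - 4*o - 5) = (o - 5)*(o - 4)*(o + 1)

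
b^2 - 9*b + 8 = (b - 8)*(b - 1)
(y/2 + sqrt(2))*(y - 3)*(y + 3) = y^3/2 + sqrt(2)*y^2 - 9*y/2 - 9*sqrt(2)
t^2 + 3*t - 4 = (t - 1)*(t + 4)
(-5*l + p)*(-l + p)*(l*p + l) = 5*l^3*p + 5*l^3 - 6*l^2*p^2 - 6*l^2*p + l*p^3 + l*p^2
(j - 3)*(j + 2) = j^2 - j - 6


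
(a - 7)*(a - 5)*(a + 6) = a^3 - 6*a^2 - 37*a + 210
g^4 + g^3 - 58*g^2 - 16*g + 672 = (g - 6)*(g - 4)*(g + 4)*(g + 7)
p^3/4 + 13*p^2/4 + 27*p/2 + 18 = (p/4 + 1)*(p + 3)*(p + 6)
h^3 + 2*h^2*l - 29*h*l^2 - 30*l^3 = (h - 5*l)*(h + l)*(h + 6*l)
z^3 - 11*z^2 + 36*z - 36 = (z - 6)*(z - 3)*(z - 2)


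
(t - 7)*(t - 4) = t^2 - 11*t + 28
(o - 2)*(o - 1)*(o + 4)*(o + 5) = o^4 + 6*o^3 - 5*o^2 - 42*o + 40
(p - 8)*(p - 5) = p^2 - 13*p + 40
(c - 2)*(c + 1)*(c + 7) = c^3 + 6*c^2 - 9*c - 14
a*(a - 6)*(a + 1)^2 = a^4 - 4*a^3 - 11*a^2 - 6*a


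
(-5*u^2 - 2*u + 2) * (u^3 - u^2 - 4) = -5*u^5 + 3*u^4 + 4*u^3 + 18*u^2 + 8*u - 8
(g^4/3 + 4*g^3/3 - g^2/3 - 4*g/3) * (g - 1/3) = g^5/3 + 11*g^4/9 - 7*g^3/9 - 11*g^2/9 + 4*g/9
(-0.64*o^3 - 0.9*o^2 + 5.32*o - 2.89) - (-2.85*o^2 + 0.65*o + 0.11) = -0.64*o^3 + 1.95*o^2 + 4.67*o - 3.0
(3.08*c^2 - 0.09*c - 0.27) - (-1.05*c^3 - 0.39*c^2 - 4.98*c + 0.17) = 1.05*c^3 + 3.47*c^2 + 4.89*c - 0.44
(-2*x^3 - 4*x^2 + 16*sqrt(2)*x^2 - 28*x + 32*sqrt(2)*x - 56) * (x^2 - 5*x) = -2*x^5 + 6*x^4 + 16*sqrt(2)*x^4 - 48*sqrt(2)*x^3 - 8*x^3 - 160*sqrt(2)*x^2 + 84*x^2 + 280*x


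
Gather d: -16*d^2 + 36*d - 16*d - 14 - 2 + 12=-16*d^2 + 20*d - 4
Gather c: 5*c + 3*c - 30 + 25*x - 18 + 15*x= 8*c + 40*x - 48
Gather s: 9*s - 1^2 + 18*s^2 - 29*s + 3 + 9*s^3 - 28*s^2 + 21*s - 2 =9*s^3 - 10*s^2 + s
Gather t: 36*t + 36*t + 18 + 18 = 72*t + 36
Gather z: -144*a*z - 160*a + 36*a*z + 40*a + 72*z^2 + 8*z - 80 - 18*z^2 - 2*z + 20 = -120*a + 54*z^2 + z*(6 - 108*a) - 60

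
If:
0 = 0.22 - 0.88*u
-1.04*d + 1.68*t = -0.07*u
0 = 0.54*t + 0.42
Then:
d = -1.24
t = -0.78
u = 0.25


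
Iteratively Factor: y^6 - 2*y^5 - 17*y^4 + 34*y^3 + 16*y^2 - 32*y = (y)*(y^5 - 2*y^4 - 17*y^3 + 34*y^2 + 16*y - 32) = y*(y - 2)*(y^4 - 17*y^2 + 16) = y*(y - 2)*(y - 1)*(y^3 + y^2 - 16*y - 16) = y*(y - 2)*(y - 1)*(y + 4)*(y^2 - 3*y - 4) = y*(y - 4)*(y - 2)*(y - 1)*(y + 4)*(y + 1)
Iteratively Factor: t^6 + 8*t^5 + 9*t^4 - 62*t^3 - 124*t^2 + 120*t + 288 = (t + 3)*(t^5 + 5*t^4 - 6*t^3 - 44*t^2 + 8*t + 96) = (t + 3)*(t + 4)*(t^4 + t^3 - 10*t^2 - 4*t + 24) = (t + 3)^2*(t + 4)*(t^3 - 2*t^2 - 4*t + 8) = (t - 2)*(t + 3)^2*(t + 4)*(t^2 - 4) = (t - 2)^2*(t + 3)^2*(t + 4)*(t + 2)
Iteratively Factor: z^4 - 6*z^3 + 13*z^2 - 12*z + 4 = (z - 2)*(z^3 - 4*z^2 + 5*z - 2) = (z - 2)*(z - 1)*(z^2 - 3*z + 2) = (z - 2)*(z - 1)^2*(z - 2)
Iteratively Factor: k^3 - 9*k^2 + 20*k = (k - 5)*(k^2 - 4*k) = (k - 5)*(k - 4)*(k)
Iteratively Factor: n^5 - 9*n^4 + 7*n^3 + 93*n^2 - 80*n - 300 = (n - 5)*(n^4 - 4*n^3 - 13*n^2 + 28*n + 60) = (n - 5)^2*(n^3 + n^2 - 8*n - 12) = (n - 5)^2*(n - 3)*(n^2 + 4*n + 4) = (n - 5)^2*(n - 3)*(n + 2)*(n + 2)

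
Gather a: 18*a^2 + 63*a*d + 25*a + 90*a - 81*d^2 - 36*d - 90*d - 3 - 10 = 18*a^2 + a*(63*d + 115) - 81*d^2 - 126*d - 13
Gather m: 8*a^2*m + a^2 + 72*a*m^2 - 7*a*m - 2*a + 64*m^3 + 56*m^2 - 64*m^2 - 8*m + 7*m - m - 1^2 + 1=a^2 - 2*a + 64*m^3 + m^2*(72*a - 8) + m*(8*a^2 - 7*a - 2)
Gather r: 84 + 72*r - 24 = 72*r + 60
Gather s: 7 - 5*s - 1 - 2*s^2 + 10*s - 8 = -2*s^2 + 5*s - 2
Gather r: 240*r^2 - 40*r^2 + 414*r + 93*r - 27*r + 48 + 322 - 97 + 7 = 200*r^2 + 480*r + 280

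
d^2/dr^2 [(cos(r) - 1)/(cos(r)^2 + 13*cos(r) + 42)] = (-9*(1 - cos(2*r))^2*cos(r) + 17*(1 - cos(2*r))^2 - 9679*cos(r) + 1150*cos(2*r) + 285*cos(3*r) + 2*cos(5*r) - 4302)/(4*(cos(r) + 6)^3*(cos(r) + 7)^3)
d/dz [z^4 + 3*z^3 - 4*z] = 4*z^3 + 9*z^2 - 4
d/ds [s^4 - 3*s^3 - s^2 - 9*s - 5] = 4*s^3 - 9*s^2 - 2*s - 9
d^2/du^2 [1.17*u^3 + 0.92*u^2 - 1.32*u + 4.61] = 7.02*u + 1.84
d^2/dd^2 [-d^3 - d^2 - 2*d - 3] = -6*d - 2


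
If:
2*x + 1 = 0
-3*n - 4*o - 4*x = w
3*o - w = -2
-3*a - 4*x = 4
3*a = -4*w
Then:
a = -2/3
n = 7/6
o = -1/2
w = 1/2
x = -1/2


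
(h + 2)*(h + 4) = h^2 + 6*h + 8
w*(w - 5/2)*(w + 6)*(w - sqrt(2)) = w^4 - sqrt(2)*w^3 + 7*w^3/2 - 15*w^2 - 7*sqrt(2)*w^2/2 + 15*sqrt(2)*w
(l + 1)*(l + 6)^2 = l^3 + 13*l^2 + 48*l + 36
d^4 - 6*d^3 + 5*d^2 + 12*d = d*(d - 4)*(d - 3)*(d + 1)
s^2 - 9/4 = (s - 3/2)*(s + 3/2)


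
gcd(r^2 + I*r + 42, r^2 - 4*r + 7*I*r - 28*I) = r + 7*I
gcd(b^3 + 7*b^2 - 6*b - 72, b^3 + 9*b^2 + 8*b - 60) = b + 6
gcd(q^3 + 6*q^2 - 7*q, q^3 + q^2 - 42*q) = q^2 + 7*q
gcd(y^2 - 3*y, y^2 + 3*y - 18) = y - 3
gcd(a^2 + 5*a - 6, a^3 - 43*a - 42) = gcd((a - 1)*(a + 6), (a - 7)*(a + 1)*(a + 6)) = a + 6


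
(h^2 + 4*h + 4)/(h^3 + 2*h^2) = (h + 2)/h^2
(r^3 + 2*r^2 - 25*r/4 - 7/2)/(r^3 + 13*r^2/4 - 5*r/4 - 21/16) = 4*(r - 2)/(4*r - 3)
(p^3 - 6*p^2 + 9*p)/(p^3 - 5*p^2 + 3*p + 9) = p/(p + 1)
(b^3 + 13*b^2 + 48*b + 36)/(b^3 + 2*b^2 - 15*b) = (b^3 + 13*b^2 + 48*b + 36)/(b*(b^2 + 2*b - 15))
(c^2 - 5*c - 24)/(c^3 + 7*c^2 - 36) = (c - 8)/(c^2 + 4*c - 12)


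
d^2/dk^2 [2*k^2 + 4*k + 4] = 4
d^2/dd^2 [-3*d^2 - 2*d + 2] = -6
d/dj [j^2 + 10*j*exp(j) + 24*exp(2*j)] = 10*j*exp(j) + 2*j + 48*exp(2*j) + 10*exp(j)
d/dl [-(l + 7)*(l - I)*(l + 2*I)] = -3*l^2 - 2*l*(7 + I) - 2 - 7*I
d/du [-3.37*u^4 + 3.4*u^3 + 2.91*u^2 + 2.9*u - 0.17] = -13.48*u^3 + 10.2*u^2 + 5.82*u + 2.9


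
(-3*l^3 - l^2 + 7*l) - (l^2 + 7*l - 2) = -3*l^3 - 2*l^2 + 2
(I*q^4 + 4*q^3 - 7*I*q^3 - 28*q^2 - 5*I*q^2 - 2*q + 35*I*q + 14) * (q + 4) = I*q^5 + 4*q^4 - 3*I*q^4 - 12*q^3 - 33*I*q^3 - 114*q^2 + 15*I*q^2 + 6*q + 140*I*q + 56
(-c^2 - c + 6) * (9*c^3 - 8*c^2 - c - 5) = -9*c^5 - c^4 + 63*c^3 - 42*c^2 - c - 30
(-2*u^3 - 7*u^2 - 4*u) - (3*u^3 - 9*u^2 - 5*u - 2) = -5*u^3 + 2*u^2 + u + 2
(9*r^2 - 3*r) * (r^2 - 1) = 9*r^4 - 3*r^3 - 9*r^2 + 3*r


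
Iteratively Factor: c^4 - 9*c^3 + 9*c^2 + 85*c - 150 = (c - 2)*(c^3 - 7*c^2 - 5*c + 75) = (c - 5)*(c - 2)*(c^2 - 2*c - 15) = (c - 5)*(c - 2)*(c + 3)*(c - 5)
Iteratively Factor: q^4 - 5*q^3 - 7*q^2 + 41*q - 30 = (q - 1)*(q^3 - 4*q^2 - 11*q + 30) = (q - 2)*(q - 1)*(q^2 - 2*q - 15) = (q - 2)*(q - 1)*(q + 3)*(q - 5)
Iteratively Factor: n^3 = (n)*(n^2) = n^2*(n)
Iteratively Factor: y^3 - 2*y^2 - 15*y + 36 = (y + 4)*(y^2 - 6*y + 9) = (y - 3)*(y + 4)*(y - 3)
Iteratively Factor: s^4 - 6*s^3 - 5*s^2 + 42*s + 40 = (s + 1)*(s^3 - 7*s^2 + 2*s + 40) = (s - 4)*(s + 1)*(s^2 - 3*s - 10) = (s - 5)*(s - 4)*(s + 1)*(s + 2)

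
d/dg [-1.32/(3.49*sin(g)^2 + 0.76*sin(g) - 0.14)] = (9.2136*sin(g) + 1.0032)*cos(g)/(3.49*sin(g)^2 + 0.76*sin(g) - 0.14)^2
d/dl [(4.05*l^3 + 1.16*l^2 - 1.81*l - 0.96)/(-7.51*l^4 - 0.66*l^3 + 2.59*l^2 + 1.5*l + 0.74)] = (30.4155*l^6 + 17.4232*l^5 - 29.5242*l^4 - 19.0776*l^3 + 13.5181*l^2 + 6.6896*l + 0.1006)/(56.4001*l^8 + 9.9132*l^7 - 38.4662*l^6 - 25.9488*l^5 - 6.3867*l^4 + 6.7932*l^3 + 6.0832*l^2 + 2.22*l + 0.5476)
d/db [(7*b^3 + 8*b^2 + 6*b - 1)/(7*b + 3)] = (98*b^3 + 119*b^2 + 48*b + 25)/(49*b^2 + 42*b + 9)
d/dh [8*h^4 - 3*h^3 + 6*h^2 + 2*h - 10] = 32*h^3 - 9*h^2 + 12*h + 2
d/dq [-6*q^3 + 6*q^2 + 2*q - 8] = -18*q^2 + 12*q + 2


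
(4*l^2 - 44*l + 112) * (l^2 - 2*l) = 4*l^4 - 52*l^3 + 200*l^2 - 224*l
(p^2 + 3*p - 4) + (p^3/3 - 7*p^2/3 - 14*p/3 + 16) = p^3/3 - 4*p^2/3 - 5*p/3 + 12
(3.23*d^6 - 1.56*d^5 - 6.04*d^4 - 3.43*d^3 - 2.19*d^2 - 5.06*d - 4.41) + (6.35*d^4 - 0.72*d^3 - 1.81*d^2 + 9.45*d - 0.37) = 3.23*d^6 - 1.56*d^5 + 0.31*d^4 - 4.15*d^3 - 4.0*d^2 + 4.39*d - 4.78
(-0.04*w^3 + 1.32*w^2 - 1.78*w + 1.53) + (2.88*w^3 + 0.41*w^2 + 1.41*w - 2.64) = 2.84*w^3 + 1.73*w^2 - 0.37*w - 1.11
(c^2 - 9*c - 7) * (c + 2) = c^3 - 7*c^2 - 25*c - 14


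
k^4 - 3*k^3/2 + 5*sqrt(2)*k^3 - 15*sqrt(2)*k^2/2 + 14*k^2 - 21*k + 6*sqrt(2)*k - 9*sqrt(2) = (k - 3/2)*(k + sqrt(2))^2*(k + 3*sqrt(2))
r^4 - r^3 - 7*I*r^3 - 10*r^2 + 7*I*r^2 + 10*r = r*(r - 1)*(r - 5*I)*(r - 2*I)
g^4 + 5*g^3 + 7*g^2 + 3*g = g*(g + 1)^2*(g + 3)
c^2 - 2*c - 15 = (c - 5)*(c + 3)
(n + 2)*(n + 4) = n^2 + 6*n + 8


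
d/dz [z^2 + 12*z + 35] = 2*z + 12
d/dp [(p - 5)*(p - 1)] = 2*p - 6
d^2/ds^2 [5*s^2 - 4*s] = 10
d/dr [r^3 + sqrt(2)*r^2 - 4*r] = 3*r^2 + 2*sqrt(2)*r - 4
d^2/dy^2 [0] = 0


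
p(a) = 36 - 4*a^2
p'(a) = -8*a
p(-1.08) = 31.33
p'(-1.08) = 8.64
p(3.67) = -17.88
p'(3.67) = -29.36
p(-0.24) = 35.77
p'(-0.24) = 1.92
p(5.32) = -77.21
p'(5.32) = -42.56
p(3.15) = -3.69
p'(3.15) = -25.20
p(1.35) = 28.71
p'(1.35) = -10.80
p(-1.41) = 28.05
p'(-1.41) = 11.28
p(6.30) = -122.76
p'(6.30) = -50.40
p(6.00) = -108.00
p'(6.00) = -48.00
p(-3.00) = 0.00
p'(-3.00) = 24.00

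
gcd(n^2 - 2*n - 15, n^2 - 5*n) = n - 5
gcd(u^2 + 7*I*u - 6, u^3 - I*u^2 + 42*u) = u + 6*I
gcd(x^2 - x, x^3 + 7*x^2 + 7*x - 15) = x - 1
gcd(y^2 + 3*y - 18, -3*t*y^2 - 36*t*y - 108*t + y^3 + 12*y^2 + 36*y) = y + 6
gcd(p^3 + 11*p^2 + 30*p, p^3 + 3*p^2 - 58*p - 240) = p^2 + 11*p + 30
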